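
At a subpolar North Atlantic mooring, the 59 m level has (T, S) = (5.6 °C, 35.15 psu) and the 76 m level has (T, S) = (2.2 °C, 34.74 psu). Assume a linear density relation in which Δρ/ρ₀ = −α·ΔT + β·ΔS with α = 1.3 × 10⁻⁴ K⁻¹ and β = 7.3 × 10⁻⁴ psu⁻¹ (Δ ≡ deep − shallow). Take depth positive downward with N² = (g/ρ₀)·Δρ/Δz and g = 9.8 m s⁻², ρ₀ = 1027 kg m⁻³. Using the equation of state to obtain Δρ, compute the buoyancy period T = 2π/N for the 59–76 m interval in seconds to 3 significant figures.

693 s

ΔT = -3.4 K, ΔS = -0.41 psu (deep − shallow).
Δρ/ρ₀ = −αΔT + βΔS = 4.42 × 10⁻⁴ − 2.993 × 10⁻⁴ = 1.427 × 10⁻⁴, so Δρ ≈ 0.1466 kg m⁻³.
N² = (g/ρ₀)·Δρ/Δz = g·(Δρ/ρ₀)/Δz = 9.8 × 1.427 × 10⁻⁴ / 17 = 8.2262 × 10⁻⁵ s⁻².
N = √(8.2262 × 10⁻⁵) = 9.0698 × 10⁻³ rad s⁻¹ → T = 2π/N = 692.76 s ≈ 693 s.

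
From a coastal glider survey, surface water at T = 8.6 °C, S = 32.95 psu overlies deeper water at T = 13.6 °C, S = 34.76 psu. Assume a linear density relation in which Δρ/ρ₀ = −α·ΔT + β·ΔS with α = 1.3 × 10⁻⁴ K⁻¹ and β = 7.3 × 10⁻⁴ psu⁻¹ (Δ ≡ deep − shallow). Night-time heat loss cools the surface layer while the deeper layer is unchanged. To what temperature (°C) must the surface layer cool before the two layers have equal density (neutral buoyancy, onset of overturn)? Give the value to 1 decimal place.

3.4 °C

Neutral buoyancy requires Δρ = 0, i.e. −α(T_deep − T_surf′) + β(S_deep − S_surf) = 0.
T_surf′ = T_deep − (β/α)·ΔS = 13.6 − (7.3 × 10⁻⁴/1.3 × 10⁻⁴)·(+1.81) = 3.436 °C.
Cooling required: 8.6 − (3.436) = 5.164 °C.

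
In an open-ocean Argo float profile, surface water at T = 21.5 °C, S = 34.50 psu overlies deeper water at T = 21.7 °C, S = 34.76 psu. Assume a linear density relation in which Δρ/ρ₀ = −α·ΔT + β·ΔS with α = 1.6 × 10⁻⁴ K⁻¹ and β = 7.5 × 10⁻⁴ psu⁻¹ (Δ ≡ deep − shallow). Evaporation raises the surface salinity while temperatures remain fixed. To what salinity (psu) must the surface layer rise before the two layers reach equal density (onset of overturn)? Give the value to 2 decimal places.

Neutral buoyancy requires −α(T_deep − T_surf) + β(S_deep − S_surf′) = 0.
S_surf′ = S_deep − (α/β)·ΔT = 34.76 − (1.6 × 10⁻⁴/7.5 × 10⁻⁴)·(+0.2) = 34.7173 psu.
Increase required: 34.7173 − 34.50 = 0.2173 psu.

34.72 psu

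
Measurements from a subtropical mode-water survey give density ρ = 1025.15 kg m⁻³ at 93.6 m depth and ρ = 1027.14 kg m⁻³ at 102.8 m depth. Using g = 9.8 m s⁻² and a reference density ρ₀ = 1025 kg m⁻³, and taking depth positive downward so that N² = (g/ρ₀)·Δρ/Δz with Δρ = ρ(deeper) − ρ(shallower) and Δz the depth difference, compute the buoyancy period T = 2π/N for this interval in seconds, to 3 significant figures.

Δρ = 1027.14 − 1025.15 = 1.99 kg m⁻³ over Δz = 102.8 − 93.6 = 9.2 m.
N² = (9.8/1025) × (1.99/9.2) = 2.0681 × 10⁻³ s⁻².
N = √(2.0681 × 10⁻³) = 0.045476 rad s⁻¹, so T = 2π/N = 138.16 s ≈ 138 s.

138 s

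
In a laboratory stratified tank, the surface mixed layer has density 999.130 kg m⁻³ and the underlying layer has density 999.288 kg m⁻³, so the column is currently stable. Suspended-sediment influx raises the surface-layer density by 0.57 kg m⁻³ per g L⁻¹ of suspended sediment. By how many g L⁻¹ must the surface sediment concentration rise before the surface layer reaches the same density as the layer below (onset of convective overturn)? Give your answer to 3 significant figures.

Density deficit of the surface layer: 999.288 − 999.130 = 0.158 kg m⁻³.
Required change = 0.158 / 0.57 = 0.277 g L⁻¹.

0.277 g L⁻¹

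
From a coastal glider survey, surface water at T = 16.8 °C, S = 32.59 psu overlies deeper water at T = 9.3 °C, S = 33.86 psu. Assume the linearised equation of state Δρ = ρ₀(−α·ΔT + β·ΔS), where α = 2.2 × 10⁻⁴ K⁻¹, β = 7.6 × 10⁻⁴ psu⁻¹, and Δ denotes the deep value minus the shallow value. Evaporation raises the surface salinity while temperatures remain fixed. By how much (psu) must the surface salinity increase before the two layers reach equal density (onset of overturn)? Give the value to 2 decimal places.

Neutral buoyancy requires −α(T_deep − T_surf) + β(S_deep − S_surf′) = 0.
S_surf′ = S_deep − (α/β)·ΔT = 33.86 − (2.2 × 10⁻⁴/7.6 × 10⁻⁴)·(-7.5) = 36.0311 psu.
Increase required: 36.0311 − 32.59 = 3.4411 psu.

3.44 psu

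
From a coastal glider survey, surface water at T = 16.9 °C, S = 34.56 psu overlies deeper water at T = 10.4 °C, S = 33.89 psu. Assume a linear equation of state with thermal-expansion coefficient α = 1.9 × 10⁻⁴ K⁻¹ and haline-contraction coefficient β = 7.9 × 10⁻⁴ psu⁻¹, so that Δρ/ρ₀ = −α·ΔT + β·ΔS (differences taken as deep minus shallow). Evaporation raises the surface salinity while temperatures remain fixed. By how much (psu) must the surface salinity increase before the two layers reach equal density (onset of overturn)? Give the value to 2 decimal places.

Neutral buoyancy requires −α(T_deep − T_surf) + β(S_deep − S_surf′) = 0.
S_surf′ = S_deep − (α/β)·ΔT = 33.89 − (1.9 × 10⁻⁴/7.9 × 10⁻⁴)·(-6.5) = 35.4533 psu.
Increase required: 35.4533 − 34.56 = 0.8933 psu.

0.89 psu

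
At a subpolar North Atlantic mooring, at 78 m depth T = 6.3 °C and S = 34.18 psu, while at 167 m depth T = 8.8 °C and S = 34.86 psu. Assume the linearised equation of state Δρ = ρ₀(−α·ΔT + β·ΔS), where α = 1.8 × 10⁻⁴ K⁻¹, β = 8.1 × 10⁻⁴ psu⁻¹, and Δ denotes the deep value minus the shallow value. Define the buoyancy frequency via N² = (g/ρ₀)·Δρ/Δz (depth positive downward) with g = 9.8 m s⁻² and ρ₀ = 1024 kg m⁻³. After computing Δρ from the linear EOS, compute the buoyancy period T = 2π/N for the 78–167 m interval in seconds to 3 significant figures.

1.89 × 10³ s

ΔT = +2.5 K, ΔS = +0.68 psu (deep − shallow).
Δρ/ρ₀ = −αΔT + βΔS = -4.50 × 10⁻⁴ + 5.508 × 10⁻⁴ = 1.008 × 10⁻⁴, so Δρ ≈ 0.1032 kg m⁻³.
N² = (g/ρ₀)·Δρ/Δz = g·(Δρ/ρ₀)/Δz = 9.8 × 1.008 × 10⁻⁴ / 89 = 1.1099 × 10⁻⁵ s⁻².
N = √(1.1099 × 10⁻⁵) = 3.3315 × 10⁻³ rad s⁻¹ → T = 2π/N = 1.8860 × 10³ s ≈ 1.89 × 10³ s.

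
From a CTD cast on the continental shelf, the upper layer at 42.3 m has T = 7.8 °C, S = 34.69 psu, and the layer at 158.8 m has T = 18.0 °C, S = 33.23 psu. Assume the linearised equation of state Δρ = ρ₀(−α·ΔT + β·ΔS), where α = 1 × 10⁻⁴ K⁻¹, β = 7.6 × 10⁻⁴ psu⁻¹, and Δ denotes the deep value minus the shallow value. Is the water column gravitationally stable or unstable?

unstable

ΔT = 18.0 − 7.8 = +10.2 K and ΔS = 33.23 − 34.69 = -1.46 psu (deep − shallow).
−αΔT = -1.02 × 10⁻³; βΔS = -1.1096 × 10⁻³; sum Δρ/ρ₀ = -2.1296 × 10⁻³.
Δρ/ρ₀ < 0, so Δρ < 0: deeper water is lighter → statically unstable; the column would overturn.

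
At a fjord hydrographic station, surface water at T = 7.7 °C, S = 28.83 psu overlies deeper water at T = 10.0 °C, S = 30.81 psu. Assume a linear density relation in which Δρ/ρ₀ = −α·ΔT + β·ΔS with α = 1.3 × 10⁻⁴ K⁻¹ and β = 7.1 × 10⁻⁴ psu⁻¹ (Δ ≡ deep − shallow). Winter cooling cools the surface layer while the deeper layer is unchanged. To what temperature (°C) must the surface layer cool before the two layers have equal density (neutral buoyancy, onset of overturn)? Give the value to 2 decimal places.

Neutral buoyancy requires Δρ = 0, i.e. −α(T_deep − T_surf′) + β(S_deep − S_surf) = 0.
T_surf′ = T_deep − (β/α)·ΔS = 10.0 − (7.1 × 10⁻⁴/1.3 × 10⁻⁴)·(+1.98) = -0.8138 °C.
Cooling required: 7.7 − (-0.8138) = 8.5138 °C.

-0.81 °C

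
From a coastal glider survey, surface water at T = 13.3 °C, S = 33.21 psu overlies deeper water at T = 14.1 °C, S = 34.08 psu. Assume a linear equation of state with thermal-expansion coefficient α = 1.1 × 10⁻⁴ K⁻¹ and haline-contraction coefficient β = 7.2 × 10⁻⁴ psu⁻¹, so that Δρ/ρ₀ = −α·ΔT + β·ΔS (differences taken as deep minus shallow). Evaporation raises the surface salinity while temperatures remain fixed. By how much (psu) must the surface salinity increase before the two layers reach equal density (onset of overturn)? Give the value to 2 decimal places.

0.75 psu

Neutral buoyancy requires −α(T_deep − T_surf) + β(S_deep − S_surf′) = 0.
S_surf′ = S_deep − (α/β)·ΔT = 34.08 − (1.1 × 10⁻⁴/7.2 × 10⁻⁴)·(+0.8) = 33.9578 psu.
Increase required: 33.9578 − 33.21 = 0.7478 psu.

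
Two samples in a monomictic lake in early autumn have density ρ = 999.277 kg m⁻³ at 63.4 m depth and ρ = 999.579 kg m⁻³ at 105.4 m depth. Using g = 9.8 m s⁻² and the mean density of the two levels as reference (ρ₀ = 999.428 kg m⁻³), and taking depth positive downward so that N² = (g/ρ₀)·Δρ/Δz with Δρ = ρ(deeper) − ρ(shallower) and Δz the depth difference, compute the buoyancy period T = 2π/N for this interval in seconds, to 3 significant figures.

748 s

Δρ = 999.579 − 999.277 = 0.302 kg m⁻³ over Δz = 105.4 − 63.4 = 42 m.
N² = (9.8/999.428) × (0.302/42) = 7.0507 × 10⁻⁵ s⁻².
N = √(7.0507 × 10⁻⁵) = 8.3968 × 10⁻³ rad s⁻¹, so T = 2π/N = 748.28 s ≈ 748 s.
A positive N² confirms static stability across the interval.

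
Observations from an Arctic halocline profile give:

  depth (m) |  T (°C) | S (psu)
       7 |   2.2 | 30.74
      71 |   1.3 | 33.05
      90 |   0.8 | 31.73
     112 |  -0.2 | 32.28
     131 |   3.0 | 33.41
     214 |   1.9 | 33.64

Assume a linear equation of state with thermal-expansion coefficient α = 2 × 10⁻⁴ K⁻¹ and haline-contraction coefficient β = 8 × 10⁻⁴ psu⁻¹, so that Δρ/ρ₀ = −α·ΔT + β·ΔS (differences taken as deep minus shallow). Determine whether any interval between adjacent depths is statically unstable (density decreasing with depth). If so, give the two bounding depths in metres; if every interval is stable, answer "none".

Evaluate Δρ/ρ₀ = −αΔT + βΔS across each adjacent pair:
  7–71 m: −αΔT+βΔS = −(2 × 10⁻⁴)(-0.9)+(8 × 10⁻⁴)(+2.31) = 2.0 × 10⁻³ → stable
  71–90 m: −αΔT+βΔS = −(2 × 10⁻⁴)(-0.5)+(8 × 10⁻⁴)(-1.32) = -9.6 × 10⁻⁴ → UNSTABLE
  90–112 m: −αΔT+βΔS = −(2 × 10⁻⁴)(-1.0)+(8 × 10⁻⁴)(+0.55) = 6.4 × 10⁻⁴ → stable
  112–131 m: −αΔT+βΔS = −(2 × 10⁻⁴)(+3.2)+(8 × 10⁻⁴)(+1.13) = 2.6 × 10⁻⁴ → stable
  131–214 m: −αΔT+βΔS = −(2 × 10⁻⁴)(-1.1)+(8 × 10⁻⁴)(+0.23) = 4.0 × 10⁻⁴ → stable
The 71–90 m interval has Δρ < 0: lighter water underlies denser water.

71–90 m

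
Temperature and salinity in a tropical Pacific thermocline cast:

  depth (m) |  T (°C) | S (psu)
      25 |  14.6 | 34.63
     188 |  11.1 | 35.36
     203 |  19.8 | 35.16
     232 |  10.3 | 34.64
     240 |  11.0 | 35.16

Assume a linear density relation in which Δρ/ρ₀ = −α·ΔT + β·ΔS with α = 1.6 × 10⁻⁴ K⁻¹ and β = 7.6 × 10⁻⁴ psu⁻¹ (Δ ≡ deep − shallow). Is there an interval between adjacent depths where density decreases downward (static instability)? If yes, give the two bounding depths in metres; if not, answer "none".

Evaluate Δρ/ρ₀ = −αΔT + βΔS across each adjacent pair:
  25–188 m: −αΔT+βΔS = −(1.6 × 10⁻⁴)(-3.5)+(7.6 × 10⁻⁴)(+0.73) = 1.1 × 10⁻³ → stable
  188–203 m: −αΔT+βΔS = −(1.6 × 10⁻⁴)(+8.7)+(7.6 × 10⁻⁴)(-0.20) = -1.5 × 10⁻³ → UNSTABLE
  203–232 m: −αΔT+βΔS = −(1.6 × 10⁻⁴)(-9.5)+(7.6 × 10⁻⁴)(-0.52) = 1.1 × 10⁻³ → stable
  232–240 m: −αΔT+βΔS = −(1.6 × 10⁻⁴)(+0.7)+(7.6 × 10⁻⁴)(+0.52) = 2.8 × 10⁻⁴ → stable
The 188–203 m interval has Δρ < 0: lighter water underlies denser water.

188–203 m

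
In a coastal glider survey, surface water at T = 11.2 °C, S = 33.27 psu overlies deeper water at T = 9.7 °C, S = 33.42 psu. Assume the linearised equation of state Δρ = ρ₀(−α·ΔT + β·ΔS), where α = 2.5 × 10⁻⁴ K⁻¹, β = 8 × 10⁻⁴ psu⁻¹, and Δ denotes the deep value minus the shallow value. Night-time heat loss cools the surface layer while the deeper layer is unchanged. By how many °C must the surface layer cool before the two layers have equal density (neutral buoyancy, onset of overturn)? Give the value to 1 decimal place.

Neutral buoyancy requires Δρ = 0, i.e. −α(T_deep − T_surf′) + β(S_deep − S_surf) = 0.
T_surf′ = T_deep − (β/α)·ΔS = 9.7 − (8 × 10⁻⁴/2.5 × 10⁻⁴)·(+0.15) = 9.220 °C.
Cooling required: 11.2 − (9.220) = 1.980 °C.

2.0 °C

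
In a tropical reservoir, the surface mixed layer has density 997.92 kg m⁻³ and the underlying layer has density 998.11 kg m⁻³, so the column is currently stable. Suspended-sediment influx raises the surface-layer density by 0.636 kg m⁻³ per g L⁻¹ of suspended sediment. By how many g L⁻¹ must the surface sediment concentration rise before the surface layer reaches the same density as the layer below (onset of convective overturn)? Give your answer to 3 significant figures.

Density deficit of the surface layer: 998.11 − 997.92 = 0.19 kg m⁻³.
Required change = 0.19 / 0.636 = 0.299 g L⁻¹.

0.299 g L⁻¹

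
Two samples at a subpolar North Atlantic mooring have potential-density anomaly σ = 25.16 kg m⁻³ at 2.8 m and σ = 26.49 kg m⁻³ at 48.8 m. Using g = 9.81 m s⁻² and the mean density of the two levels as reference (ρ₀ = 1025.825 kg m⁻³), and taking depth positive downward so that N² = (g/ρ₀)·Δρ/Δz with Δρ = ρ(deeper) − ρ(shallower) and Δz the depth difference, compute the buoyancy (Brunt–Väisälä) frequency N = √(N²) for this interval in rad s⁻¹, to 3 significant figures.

Δρ = 1026.49 − 1025.16 = 1.33 kg m⁻³ over Δz = 48.8 − 2.8 = 46 m.
N² = (9.81/1025.825) × (1.33/46) = 2.7650 × 10⁻⁴ s⁻².
N = √(2.7650 × 10⁻⁴) = 0.016628 rad s⁻¹ ≈ 0.0166 rad s⁻¹.

0.0166 rad s⁻¹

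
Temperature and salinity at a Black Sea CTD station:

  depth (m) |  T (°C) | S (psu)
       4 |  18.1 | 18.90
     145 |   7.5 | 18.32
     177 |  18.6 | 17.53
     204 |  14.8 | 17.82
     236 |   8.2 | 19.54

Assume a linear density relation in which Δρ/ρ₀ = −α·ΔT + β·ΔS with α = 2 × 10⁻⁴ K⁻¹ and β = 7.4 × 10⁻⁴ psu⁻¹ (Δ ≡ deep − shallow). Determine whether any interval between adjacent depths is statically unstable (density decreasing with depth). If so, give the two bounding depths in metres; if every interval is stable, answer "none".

145–177 m

Evaluate Δρ/ρ₀ = −αΔT + βΔS across each adjacent pair:
  4–145 m: −αΔT+βΔS = −(2 × 10⁻⁴)(-10.6)+(7.4 × 10⁻⁴)(-0.58) = 1.7 × 10⁻³ → stable
  145–177 m: −αΔT+βΔS = −(2 × 10⁻⁴)(+11.1)+(7.4 × 10⁻⁴)(-0.79) = -2.8 × 10⁻³ → UNSTABLE
  177–204 m: −αΔT+βΔS = −(2 × 10⁻⁴)(-3.8)+(7.4 × 10⁻⁴)(+0.29) = 9.7 × 10⁻⁴ → stable
  204–236 m: −αΔT+βΔS = −(2 × 10⁻⁴)(-6.6)+(7.4 × 10⁻⁴)(+1.72) = 2.6 × 10⁻³ → stable
The 145–177 m interval has Δρ < 0: lighter water underlies denser water.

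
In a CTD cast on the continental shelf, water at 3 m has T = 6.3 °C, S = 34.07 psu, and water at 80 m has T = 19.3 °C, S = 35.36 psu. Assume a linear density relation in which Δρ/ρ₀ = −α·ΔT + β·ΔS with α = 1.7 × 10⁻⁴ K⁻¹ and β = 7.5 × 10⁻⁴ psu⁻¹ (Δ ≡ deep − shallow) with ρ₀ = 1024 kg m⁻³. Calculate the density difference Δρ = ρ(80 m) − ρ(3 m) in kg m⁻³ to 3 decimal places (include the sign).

-1.272 kg m⁻³

ΔT = +13.0 K, ΔS = +1.29 psu (deep − shallow).
Δρ/ρ₀ = −(1.7 × 10⁻⁴)(+13.0) + (7.5 × 10⁻⁴)(+1.29) = -1.2425 × 10⁻³.
Δρ = 1024 × (-1.2425 × 10⁻³) = -1.272 kg m⁻³.
Negative Δρ: lighter below, statically unstable.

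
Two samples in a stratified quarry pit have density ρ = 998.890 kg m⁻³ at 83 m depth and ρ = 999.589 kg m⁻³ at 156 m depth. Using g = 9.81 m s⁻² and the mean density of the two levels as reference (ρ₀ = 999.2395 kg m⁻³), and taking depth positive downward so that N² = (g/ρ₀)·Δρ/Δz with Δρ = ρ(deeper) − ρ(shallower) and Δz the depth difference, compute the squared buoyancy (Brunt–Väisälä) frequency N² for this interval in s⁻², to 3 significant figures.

Δρ = 999.589 − 998.890 = 0.699 kg m⁻³ over Δz = 156 − 83 = 73 m.
N² = (9.81/999.2395) × (0.699/73) = 9.4006 × 10⁻⁵ s⁻² ≈ 9.40 × 10⁻⁵ s⁻².

9.40 × 10⁻⁵ s⁻²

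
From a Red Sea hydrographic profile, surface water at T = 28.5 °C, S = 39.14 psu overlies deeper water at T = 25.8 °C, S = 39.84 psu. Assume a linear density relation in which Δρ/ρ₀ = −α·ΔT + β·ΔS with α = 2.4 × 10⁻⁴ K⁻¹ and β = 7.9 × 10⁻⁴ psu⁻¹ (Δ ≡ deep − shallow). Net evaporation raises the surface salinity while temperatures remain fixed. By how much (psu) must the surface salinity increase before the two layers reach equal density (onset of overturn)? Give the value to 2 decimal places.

1.52 psu

Neutral buoyancy requires −α(T_deep − T_surf) + β(S_deep − S_surf′) = 0.
S_surf′ = S_deep − (α/β)·ΔT = 39.84 − (2.4 × 10⁻⁴/7.9 × 10⁻⁴)·(-2.7) = 40.6603 psu.
Increase required: 40.6603 − 39.14 = 1.5203 psu.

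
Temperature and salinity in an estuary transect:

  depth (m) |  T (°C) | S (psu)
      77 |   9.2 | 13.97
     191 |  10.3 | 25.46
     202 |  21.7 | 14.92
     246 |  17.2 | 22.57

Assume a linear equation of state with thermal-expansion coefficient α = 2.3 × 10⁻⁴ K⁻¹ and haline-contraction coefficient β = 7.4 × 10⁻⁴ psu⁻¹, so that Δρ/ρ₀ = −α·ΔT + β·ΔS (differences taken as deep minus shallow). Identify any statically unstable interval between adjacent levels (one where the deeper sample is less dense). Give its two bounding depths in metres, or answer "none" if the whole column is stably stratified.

191–202 m

Evaluate Δρ/ρ₀ = −αΔT + βΔS across each adjacent pair:
  77–191 m: −αΔT+βΔS = −(2.3 × 10⁻⁴)(+1.1)+(7.4 × 10⁻⁴)(+11.49) = 8.2 × 10⁻³ → stable
  191–202 m: −αΔT+βΔS = −(2.3 × 10⁻⁴)(+11.4)+(7.4 × 10⁻⁴)(-10.54) = -0.010 → UNSTABLE
  202–246 m: −αΔT+βΔS = −(2.3 × 10⁻⁴)(-4.5)+(7.4 × 10⁻⁴)(+7.65) = 6.7 × 10⁻³ → stable
The 191–202 m interval has Δρ < 0: lighter water underlies denser water.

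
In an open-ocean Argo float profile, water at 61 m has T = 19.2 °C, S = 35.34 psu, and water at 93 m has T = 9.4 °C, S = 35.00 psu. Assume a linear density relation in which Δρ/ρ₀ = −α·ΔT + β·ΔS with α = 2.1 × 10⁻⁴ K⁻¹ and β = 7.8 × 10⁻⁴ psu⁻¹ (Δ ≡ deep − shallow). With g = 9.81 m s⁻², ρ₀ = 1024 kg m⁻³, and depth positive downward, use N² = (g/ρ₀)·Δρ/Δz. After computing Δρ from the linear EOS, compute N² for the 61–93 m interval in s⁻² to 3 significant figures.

5.50 × 10⁻⁴ s⁻²

ΔT = -9.8 K, ΔS = -0.34 psu (deep − shallow).
Δρ/ρ₀ = −αΔT + βΔS = 2.058 × 10⁻³ − 2.652 × 10⁻⁴ = 1.7928 × 10⁻³, so Δρ ≈ 1.836 kg m⁻³.
N² = (g/ρ₀)·Δρ/Δz = g·(Δρ/ρ₀)/Δz = 9.81 × 1.7928 × 10⁻³ / 32 = 5.4961 × 10⁻⁴ s⁻² ≈ 5.50 × 10⁻⁴ s⁻².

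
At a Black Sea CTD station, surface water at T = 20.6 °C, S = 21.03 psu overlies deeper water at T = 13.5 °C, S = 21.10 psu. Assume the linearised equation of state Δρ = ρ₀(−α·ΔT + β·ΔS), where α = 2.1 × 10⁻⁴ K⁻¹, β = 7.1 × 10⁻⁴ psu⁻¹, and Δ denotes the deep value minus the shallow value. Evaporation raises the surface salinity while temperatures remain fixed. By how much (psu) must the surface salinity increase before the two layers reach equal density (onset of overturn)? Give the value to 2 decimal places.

2.17 psu

Neutral buoyancy requires −α(T_deep − T_surf) + β(S_deep − S_surf′) = 0.
S_surf′ = S_deep − (α/β)·ΔT = 21.10 − (2.1 × 10⁻⁴/7.1 × 10⁻⁴)·(-7.1) = 23.2000 psu.
Increase required: 23.2000 − 21.03 = 2.1700 psu.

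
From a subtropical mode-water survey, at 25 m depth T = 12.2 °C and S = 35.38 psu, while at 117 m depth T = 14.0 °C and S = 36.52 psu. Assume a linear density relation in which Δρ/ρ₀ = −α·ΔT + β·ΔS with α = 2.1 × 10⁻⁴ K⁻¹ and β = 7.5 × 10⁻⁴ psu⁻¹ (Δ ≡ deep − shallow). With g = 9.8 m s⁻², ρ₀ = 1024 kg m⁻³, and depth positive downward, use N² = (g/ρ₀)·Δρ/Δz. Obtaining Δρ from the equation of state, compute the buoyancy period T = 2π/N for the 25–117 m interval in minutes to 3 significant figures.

14.7 min

ΔT = +1.8 K, ΔS = +1.14 psu (deep − shallow).
Δρ/ρ₀ = −αΔT + βΔS = -3.78 × 10⁻⁴ + 8.55 × 10⁻⁴ = 4.77 × 10⁻⁴, so Δρ ≈ 0.4884 kg m⁻³.
N² = (g/ρ₀)·Δρ/Δz = g·(Δρ/ρ₀)/Δz = 9.8 × 4.77 × 10⁻⁴ / 92 = 5.0811 × 10⁻⁵ s⁻².
N = √(5.0811 × 10⁻⁵) = 7.1282 × 10⁻³ rad s⁻¹ → T = 2π/N = 881.45 s = 14.691 min ≈ 14.7 min.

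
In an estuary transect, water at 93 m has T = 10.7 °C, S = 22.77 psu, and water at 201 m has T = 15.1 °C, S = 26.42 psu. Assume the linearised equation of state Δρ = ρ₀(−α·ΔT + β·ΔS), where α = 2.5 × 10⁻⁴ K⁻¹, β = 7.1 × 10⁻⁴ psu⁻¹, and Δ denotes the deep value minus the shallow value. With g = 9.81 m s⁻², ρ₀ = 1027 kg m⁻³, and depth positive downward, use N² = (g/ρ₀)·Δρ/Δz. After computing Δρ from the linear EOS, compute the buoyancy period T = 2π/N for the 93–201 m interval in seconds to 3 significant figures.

ΔT = +4.4 K, ΔS = +3.65 psu (deep − shallow).
Δρ/ρ₀ = −αΔT + βΔS = -1.10 × 10⁻³ + 2.5915 × 10⁻³ = 1.4915 × 10⁻³, so Δρ ≈ 1.532 kg m⁻³.
N² = (g/ρ₀)·Δρ/Δz = g·(Δρ/ρ₀)/Δz = 9.81 × 1.4915 × 10⁻³ / 108 = 1.3548 × 10⁻⁴ s⁻².
N = √(1.3548 × 10⁻⁴) = 0.011640 rad s⁻¹ → T = 2π/N = 539.79 s ≈ 540 s.

540 s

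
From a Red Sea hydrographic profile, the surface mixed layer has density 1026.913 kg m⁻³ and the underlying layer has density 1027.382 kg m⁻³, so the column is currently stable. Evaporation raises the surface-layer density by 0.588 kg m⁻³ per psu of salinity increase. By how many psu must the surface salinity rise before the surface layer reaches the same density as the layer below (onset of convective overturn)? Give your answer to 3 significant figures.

Density deficit of the surface layer: 1027.382 − 1026.913 = 0.469 kg m⁻³.
Required change = 0.469 / 0.588 = 0.798 psu.

0.798 psu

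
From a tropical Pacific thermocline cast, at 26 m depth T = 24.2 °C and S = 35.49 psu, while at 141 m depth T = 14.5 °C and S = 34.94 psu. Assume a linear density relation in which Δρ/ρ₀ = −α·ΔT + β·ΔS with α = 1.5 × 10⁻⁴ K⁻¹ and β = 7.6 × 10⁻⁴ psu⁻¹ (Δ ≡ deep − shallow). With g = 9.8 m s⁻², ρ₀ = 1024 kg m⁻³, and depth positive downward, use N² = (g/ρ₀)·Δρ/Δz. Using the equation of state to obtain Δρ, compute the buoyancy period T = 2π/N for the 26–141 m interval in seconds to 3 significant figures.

ΔT = -9.7 K, ΔS = -0.55 psu (deep − shallow).
Δρ/ρ₀ = −αΔT + βΔS = 1.455 × 10⁻³ − 4.18 × 10⁻⁴ = 1.037 × 10⁻³, so Δρ ≈ 1.062 kg m⁻³.
N² = (g/ρ₀)·Δρ/Δz = g·(Δρ/ρ₀)/Δz = 9.8 × 1.037 × 10⁻³ / 115 = 8.8370 × 10⁻⁵ s⁻².
N = √(8.8370 × 10⁻⁵) = 9.4005 × 10⁻³ rad s⁻¹ → T = 2π/N = 668.39 s ≈ 668 s.

668 s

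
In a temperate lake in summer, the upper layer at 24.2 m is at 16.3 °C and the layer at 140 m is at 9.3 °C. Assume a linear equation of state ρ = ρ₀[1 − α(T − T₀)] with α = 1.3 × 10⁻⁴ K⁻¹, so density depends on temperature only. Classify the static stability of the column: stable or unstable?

stable

ΔT = 9.3 − 16.3 = -7.0 K, so Δρ/ρ₀ = −αΔT = 9.10 × 10⁻⁴.
Δρ/ρ₀ > 0, so Δρ > 0: deeper water is denser → statically stable.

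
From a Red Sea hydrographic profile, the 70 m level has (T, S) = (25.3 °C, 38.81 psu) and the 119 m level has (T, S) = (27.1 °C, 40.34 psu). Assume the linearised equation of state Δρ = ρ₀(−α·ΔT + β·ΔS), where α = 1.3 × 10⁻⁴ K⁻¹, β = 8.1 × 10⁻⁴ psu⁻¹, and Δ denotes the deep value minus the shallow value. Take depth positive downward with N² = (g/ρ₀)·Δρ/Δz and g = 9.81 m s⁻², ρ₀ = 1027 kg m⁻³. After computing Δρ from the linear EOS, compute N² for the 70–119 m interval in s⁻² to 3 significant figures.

ΔT = +1.8 K, ΔS = +1.53 psu (deep − shallow).
Δρ/ρ₀ = −αΔT + βΔS = -2.34 × 10⁻⁴ + 1.2393 × 10⁻³ = 1.0053 × 10⁻³, so Δρ ≈ 1.032 kg m⁻³.
N² = (g/ρ₀)·Δρ/Δz = g·(Δρ/ρ₀)/Δz = 9.81 × 1.0053 × 10⁻³ / 49 = 2.0127 × 10⁻⁴ s⁻² ≈ 2.01 × 10⁻⁴ s⁻².

2.01 × 10⁻⁴ s⁻²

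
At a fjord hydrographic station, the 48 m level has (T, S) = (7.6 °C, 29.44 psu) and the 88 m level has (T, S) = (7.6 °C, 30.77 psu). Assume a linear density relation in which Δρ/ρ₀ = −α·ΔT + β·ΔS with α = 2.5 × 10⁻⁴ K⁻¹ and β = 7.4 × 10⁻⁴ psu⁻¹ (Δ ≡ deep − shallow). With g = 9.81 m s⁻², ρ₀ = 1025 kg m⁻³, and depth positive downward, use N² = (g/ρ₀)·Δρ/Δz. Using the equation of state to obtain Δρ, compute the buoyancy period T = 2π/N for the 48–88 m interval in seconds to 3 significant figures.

404 s

ΔT = +0.0 K, ΔS = +1.33 psu (deep − shallow).
Δρ/ρ₀ = −αΔT + βΔS = 0 + 9.842 × 10⁻⁴ = 9.842 × 10⁻⁴, so Δρ ≈ 1.009 kg m⁻³.
N² = (g/ρ₀)·Δρ/Δz = g·(Δρ/ρ₀)/Δz = 9.81 × 9.842 × 10⁻⁴ / 40 = 2.4138 × 10⁻⁴ s⁻².
N = √(2.4138 × 10⁻⁴) = 0.015536 rad s⁻¹ → T = 2π/N = 404.43 s ≈ 404 s.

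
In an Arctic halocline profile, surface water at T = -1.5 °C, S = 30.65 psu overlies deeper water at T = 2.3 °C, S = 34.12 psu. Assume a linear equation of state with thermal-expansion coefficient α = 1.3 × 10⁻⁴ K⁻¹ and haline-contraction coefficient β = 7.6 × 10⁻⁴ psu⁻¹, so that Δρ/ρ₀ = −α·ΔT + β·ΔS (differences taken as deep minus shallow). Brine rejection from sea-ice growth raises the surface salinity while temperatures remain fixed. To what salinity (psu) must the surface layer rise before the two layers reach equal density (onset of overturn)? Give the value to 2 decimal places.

Neutral buoyancy requires −α(T_deep − T_surf) + β(S_deep − S_surf′) = 0.
S_surf′ = S_deep − (α/β)·ΔT = 34.12 − (1.3 × 10⁻⁴/7.6 × 10⁻⁴)·(+3.8) = 33.4700 psu.
Increase required: 33.4700 − 30.65 = 2.8200 psu.

33.47 psu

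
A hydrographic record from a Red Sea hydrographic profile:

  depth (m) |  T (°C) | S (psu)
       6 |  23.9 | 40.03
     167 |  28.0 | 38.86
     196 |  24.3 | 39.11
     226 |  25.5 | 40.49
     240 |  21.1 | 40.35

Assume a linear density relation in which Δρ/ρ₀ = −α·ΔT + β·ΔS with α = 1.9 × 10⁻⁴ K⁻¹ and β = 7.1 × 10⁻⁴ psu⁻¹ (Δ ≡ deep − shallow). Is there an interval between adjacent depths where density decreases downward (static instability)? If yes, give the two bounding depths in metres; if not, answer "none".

6–167 m

Evaluate Δρ/ρ₀ = −αΔT + βΔS across each adjacent pair:
  6–167 m: −αΔT+βΔS = −(1.9 × 10⁻⁴)(+4.1)+(7.1 × 10⁻⁴)(-1.17) = -1.6 × 10⁻³ → UNSTABLE
  167–196 m: −αΔT+βΔS = −(1.9 × 10⁻⁴)(-3.7)+(7.1 × 10⁻⁴)(+0.25) = 8.8 × 10⁻⁴ → stable
  196–226 m: −αΔT+βΔS = −(1.9 × 10⁻⁴)(+1.2)+(7.1 × 10⁻⁴)(+1.38) = 7.5 × 10⁻⁴ → stable
  226–240 m: −αΔT+βΔS = −(1.9 × 10⁻⁴)(-4.4)+(7.1 × 10⁻⁴)(-0.14) = 7.4 × 10⁻⁴ → stable
The 6–167 m interval has Δρ < 0: lighter water underlies denser water.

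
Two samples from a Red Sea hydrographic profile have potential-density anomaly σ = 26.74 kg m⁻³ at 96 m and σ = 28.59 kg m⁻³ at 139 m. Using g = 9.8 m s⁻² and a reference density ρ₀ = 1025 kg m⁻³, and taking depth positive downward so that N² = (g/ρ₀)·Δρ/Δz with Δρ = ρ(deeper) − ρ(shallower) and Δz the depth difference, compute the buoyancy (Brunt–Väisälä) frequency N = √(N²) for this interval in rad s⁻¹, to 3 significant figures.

0.0203 rad s⁻¹

Δρ = 1028.59 − 1026.74 = 1.85 kg m⁻³ over Δz = 139 − 96 = 43 m.
N² = (9.8/1025) × (1.85/43) = 4.1134 × 10⁻⁴ s⁻².
N = √(4.1134 × 10⁻⁴) = 0.020282 rad s⁻¹ ≈ 0.0203 rad s⁻¹.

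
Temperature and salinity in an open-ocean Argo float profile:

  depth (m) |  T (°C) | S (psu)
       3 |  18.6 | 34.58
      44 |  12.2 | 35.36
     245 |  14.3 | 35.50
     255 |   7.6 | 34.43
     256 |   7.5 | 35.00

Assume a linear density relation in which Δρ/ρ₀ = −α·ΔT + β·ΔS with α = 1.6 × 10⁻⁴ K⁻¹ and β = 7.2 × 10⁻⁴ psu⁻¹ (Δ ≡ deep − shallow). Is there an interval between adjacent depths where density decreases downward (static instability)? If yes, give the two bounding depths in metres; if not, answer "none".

44–245 m

Evaluate Δρ/ρ₀ = −αΔT + βΔS across each adjacent pair:
  3–44 m: −αΔT+βΔS = −(1.6 × 10⁻⁴)(-6.4)+(7.2 × 10⁻⁴)(+0.78) = 1.6 × 10⁻³ → stable
  44–245 m: −αΔT+βΔS = −(1.6 × 10⁻⁴)(+2.1)+(7.2 × 10⁻⁴)(+0.14) = -2.4 × 10⁻⁴ → UNSTABLE
  245–255 m: −αΔT+βΔS = −(1.6 × 10⁻⁴)(-6.7)+(7.2 × 10⁻⁴)(-1.07) = 3.0 × 10⁻⁴ → stable
  255–256 m: −αΔT+βΔS = −(1.6 × 10⁻⁴)(-0.1)+(7.2 × 10⁻⁴)(+0.57) = 4.3 × 10⁻⁴ → stable
The 44–245 m interval has Δρ < 0: lighter water underlies denser water.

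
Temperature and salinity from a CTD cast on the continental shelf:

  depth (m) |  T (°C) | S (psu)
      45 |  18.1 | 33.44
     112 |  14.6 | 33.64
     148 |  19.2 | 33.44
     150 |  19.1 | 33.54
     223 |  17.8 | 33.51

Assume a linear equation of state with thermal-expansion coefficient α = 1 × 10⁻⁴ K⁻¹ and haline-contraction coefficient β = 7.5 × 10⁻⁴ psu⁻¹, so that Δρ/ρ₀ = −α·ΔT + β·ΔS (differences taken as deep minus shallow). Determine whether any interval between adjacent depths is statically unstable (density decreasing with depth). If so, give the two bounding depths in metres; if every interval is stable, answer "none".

Evaluate Δρ/ρ₀ = −αΔT + βΔS across each adjacent pair:
  45–112 m: −αΔT+βΔS = −(1 × 10⁻⁴)(-3.5)+(7.5 × 10⁻⁴)(+0.20) = 5.0 × 10⁻⁴ → stable
  112–148 m: −αΔT+βΔS = −(1 × 10⁻⁴)(+4.6)+(7.5 × 10⁻⁴)(-0.20) = -6.1 × 10⁻⁴ → UNSTABLE
  148–150 m: −αΔT+βΔS = −(1 × 10⁻⁴)(-0.1)+(7.5 × 10⁻⁴)(+0.10) = 8.5 × 10⁻⁵ → stable
  150–223 m: −αΔT+βΔS = −(1 × 10⁻⁴)(-1.3)+(7.5 × 10⁻⁴)(-0.03) = 1.1 × 10⁻⁴ → stable
The 112–148 m interval has Δρ < 0: lighter water underlies denser water.

112–148 m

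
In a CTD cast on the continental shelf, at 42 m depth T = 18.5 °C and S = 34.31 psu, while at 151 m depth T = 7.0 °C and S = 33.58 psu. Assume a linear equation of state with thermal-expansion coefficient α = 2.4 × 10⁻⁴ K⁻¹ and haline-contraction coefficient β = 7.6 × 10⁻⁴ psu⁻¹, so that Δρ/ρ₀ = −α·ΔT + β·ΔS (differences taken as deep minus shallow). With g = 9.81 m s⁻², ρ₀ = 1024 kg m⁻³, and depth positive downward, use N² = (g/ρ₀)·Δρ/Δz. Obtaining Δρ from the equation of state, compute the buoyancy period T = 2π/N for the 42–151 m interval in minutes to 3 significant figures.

ΔT = -11.5 K, ΔS = -0.73 psu (deep − shallow).
Δρ/ρ₀ = −αΔT + βΔS = 2.76 × 10⁻³ − 5.548 × 10⁻⁴ = 2.2052 × 10⁻³, so Δρ ≈ 2.258 kg m⁻³.
N² = (g/ρ₀)·Δρ/Δz = g·(Δρ/ρ₀)/Δz = 9.81 × 2.2052 × 10⁻³ / 109 = 1.9847 × 10⁻⁴ s⁻².
N = √(1.9847 × 10⁻⁴) = 0.014088 rad s⁻¹ → T = 2π/N = 446.00 s = 7.4333 min ≈ 7.43 min.

7.43 min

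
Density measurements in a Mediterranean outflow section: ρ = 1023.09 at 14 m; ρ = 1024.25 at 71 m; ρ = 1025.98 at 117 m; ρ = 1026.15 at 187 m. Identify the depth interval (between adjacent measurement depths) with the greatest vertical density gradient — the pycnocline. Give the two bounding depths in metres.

Compute the density gradient over each adjacent pair:
  14–71 m: Δρ/Δz = 1.16/57 = 0.020 kg m⁻⁴
  71–117 m: Δρ/Δz = 1.73/46 = 0.038 kg m⁻⁴
  117–187 m: Δρ/Δz = 0.17/70 = 2.4 × 10⁻³ kg m⁻⁴
The largest gradient is in the 71–117 m interval — the pycnocline.

71–117 m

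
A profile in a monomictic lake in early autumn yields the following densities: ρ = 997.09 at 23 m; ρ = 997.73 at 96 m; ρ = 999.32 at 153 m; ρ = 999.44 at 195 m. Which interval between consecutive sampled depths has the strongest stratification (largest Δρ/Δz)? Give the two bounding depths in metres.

Compute the density gradient over each adjacent pair:
  23–96 m: Δρ/Δz = 0.64/73 = 8.8 × 10⁻³ kg m⁻⁴
  96–153 m: Δρ/Δz = 1.59/57 = 0.028 kg m⁻⁴
  153–195 m: Δρ/Δz = 0.12/42 = 2.9 × 10⁻³ kg m⁻⁴
The largest gradient is in the 96–153 m interval — the pycnocline.

96–153 m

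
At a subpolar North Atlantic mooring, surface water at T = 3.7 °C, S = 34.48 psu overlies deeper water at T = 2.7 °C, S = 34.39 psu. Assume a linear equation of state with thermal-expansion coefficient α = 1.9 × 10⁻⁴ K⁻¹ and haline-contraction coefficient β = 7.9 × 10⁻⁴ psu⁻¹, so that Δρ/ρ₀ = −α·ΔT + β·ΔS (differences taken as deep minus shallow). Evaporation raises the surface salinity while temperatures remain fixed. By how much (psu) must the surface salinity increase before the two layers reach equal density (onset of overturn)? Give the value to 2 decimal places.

Neutral buoyancy requires −α(T_deep − T_surf) + β(S_deep − S_surf′) = 0.
S_surf′ = S_deep − (α/β)·ΔT = 34.39 − (1.9 × 10⁻⁴/7.9 × 10⁻⁴)·(-1.0) = 34.6305 psu.
Increase required: 34.6305 − 34.48 = 0.1505 psu.

0.15 psu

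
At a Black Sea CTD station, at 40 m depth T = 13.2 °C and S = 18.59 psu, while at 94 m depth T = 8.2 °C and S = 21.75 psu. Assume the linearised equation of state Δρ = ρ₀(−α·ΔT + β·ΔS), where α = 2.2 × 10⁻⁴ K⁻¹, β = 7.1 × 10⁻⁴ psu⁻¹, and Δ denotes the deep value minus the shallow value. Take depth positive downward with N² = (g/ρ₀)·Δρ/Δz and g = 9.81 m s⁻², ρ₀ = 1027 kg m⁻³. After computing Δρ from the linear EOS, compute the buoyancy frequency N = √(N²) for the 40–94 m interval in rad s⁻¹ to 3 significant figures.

ΔT = -5.0 K, ΔS = +3.16 psu (deep − shallow).
Δρ/ρ₀ = −αΔT + βΔS = 1.10 × 10⁻³ + 2.2436 × 10⁻³ = 3.3436 × 10⁻³, so Δρ ≈ 3.434 kg m⁻³.
N² = (g/ρ₀)·Δρ/Δz = g·(Δρ/ρ₀)/Δz = 9.81 × 3.3436 × 10⁻³ / 54 = 6.0742 × 10⁻⁴ s⁻².
N = √(6.0742 × 10⁻⁴) = 0.024646 rad s⁻¹ ≈ 0.0246 rad s⁻¹.

0.0246 rad s⁻¹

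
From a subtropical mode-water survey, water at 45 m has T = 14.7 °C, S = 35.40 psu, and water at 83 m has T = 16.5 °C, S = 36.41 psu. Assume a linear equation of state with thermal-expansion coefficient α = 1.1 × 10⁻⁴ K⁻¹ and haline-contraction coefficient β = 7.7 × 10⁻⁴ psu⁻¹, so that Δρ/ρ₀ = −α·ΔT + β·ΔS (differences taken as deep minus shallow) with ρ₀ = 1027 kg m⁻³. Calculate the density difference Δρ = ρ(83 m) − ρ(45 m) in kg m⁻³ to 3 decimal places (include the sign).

ΔT = +1.8 K, ΔS = +1.01 psu (deep − shallow).
Δρ/ρ₀ = −(1.1 × 10⁻⁴)(+1.8) + (7.7 × 10⁻⁴)(+1.01) = 5.797 × 10⁻⁴.
Δρ = 1027 × (5.797 × 10⁻⁴) = +0.595 kg m⁻³.
Positive Δρ: denser below, stable.

+0.595 kg m⁻³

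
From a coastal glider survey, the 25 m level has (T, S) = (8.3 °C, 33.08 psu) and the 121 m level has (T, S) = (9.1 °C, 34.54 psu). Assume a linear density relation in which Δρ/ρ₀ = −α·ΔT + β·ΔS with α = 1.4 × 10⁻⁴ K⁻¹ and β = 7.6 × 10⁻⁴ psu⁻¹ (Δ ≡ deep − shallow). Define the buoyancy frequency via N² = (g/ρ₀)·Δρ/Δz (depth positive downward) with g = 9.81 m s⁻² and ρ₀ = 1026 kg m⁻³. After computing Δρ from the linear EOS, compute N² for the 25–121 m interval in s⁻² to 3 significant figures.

1.02 × 10⁻⁴ s⁻²

ΔT = +0.8 K, ΔS = +1.46 psu (deep − shallow).
Δρ/ρ₀ = −αΔT + βΔS = -1.12 × 10⁻⁴ + 1.1096 × 10⁻³ = 9.976 × 10⁻⁴, so Δρ ≈ 1.024 kg m⁻³.
N² = (g/ρ₀)·Δρ/Δz = g·(Δρ/ρ₀)/Δz = 9.81 × 9.976 × 10⁻⁴ / 96 = 1.0194 × 10⁻⁴ s⁻² ≈ 1.02 × 10⁻⁴ s⁻².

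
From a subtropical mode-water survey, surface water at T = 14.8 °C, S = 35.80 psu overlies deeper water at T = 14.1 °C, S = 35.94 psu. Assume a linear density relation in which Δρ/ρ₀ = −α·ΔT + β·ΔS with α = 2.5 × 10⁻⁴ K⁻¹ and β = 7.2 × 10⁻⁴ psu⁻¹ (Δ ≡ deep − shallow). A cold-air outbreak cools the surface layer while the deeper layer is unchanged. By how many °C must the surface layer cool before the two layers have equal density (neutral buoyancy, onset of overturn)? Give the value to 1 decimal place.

Neutral buoyancy requires Δρ = 0, i.e. −α(T_deep − T_surf′) + β(S_deep − S_surf) = 0.
T_surf′ = T_deep − (β/α)·ΔS = 14.1 − (7.2 × 10⁻⁴/2.5 × 10⁻⁴)·(+0.14) = 13.697 °C.
Cooling required: 14.8 − (13.697) = 1.103 °C.

1.1 °C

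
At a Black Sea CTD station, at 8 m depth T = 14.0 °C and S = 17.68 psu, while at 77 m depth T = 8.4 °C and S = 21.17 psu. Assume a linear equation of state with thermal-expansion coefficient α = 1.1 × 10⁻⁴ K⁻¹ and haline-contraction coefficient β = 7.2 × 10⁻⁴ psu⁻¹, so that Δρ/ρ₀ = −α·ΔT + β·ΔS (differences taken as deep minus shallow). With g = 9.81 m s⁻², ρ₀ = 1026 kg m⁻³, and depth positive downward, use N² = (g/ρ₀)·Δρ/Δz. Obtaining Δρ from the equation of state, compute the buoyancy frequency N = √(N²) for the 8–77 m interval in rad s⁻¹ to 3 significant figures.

ΔT = -5.6 K, ΔS = +3.49 psu (deep − shallow).
Δρ/ρ₀ = −αΔT + βΔS = 6.16 × 10⁻⁴ + 2.5128 × 10⁻³ = 3.1288 × 10⁻³, so Δρ ≈ 3.210 kg m⁻³.
N² = (g/ρ₀)·Δρ/Δz = g·(Δρ/ρ₀)/Δz = 9.81 × 3.1288 × 10⁻³ / 69 = 4.4483 × 10⁻⁴ s⁻².
N = √(4.4483 × 10⁻⁴) = 0.021091 rad s⁻¹ ≈ 0.0211 rad s⁻¹.

0.0211 rad s⁻¹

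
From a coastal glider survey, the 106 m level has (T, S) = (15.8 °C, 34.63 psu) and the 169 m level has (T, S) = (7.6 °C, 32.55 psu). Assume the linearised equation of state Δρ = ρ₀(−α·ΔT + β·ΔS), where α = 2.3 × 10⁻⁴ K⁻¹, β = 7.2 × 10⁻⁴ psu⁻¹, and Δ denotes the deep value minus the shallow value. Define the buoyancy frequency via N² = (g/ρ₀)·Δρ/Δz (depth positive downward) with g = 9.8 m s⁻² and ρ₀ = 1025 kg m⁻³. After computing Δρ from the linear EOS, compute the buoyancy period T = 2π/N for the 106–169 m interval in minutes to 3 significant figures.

ΔT = -8.2 K, ΔS = -2.08 psu (deep − shallow).
Δρ/ρ₀ = −αΔT + βΔS = 1.886 × 10⁻³ − 1.4976 × 10⁻³ = 3.884 × 10⁻⁴, so Δρ ≈ 0.3981 kg m⁻³.
N² = (g/ρ₀)·Δρ/Δz = g·(Δρ/ρ₀)/Δz = 9.8 × 3.884 × 10⁻⁴ / 63 = 6.0418 × 10⁻⁵ s⁻².
N = √(6.0418 × 10⁻⁵) = 7.7729 × 10⁻³ rad s⁻¹ → T = 2π/N = 808.35 s = 13.473 min ≈ 13.5 min.

13.5 min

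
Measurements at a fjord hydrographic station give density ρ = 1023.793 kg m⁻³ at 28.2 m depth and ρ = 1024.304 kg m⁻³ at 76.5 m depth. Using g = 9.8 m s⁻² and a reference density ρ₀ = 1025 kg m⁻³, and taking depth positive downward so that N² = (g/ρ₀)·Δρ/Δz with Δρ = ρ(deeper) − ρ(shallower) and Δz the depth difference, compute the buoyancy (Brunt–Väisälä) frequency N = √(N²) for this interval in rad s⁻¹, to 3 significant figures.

0.0101 rad s⁻¹

Δρ = 1024.304 − 1023.793 = 0.511 kg m⁻³ over Δz = 76.5 − 28.2 = 48.3 m.
N² = (9.8/1025) × (0.511/48.3) = 1.0115 × 10⁻⁴ s⁻².
N = √(1.0115 × 10⁻⁴) = 0.010057 rad s⁻¹ ≈ 0.0101 rad s⁻¹.
N² > 0, so the interval is statically stable.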